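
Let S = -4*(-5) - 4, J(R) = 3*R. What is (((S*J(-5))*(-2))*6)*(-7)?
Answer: -20160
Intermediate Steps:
S = 16 (S = 20 - 4 = 16)
(((S*J(-5))*(-2))*6)*(-7) = (((16*(3*(-5)))*(-2))*6)*(-7) = (((16*(-15))*(-2))*6)*(-7) = (-240*(-2)*6)*(-7) = (480*6)*(-7) = 2880*(-7) = -20160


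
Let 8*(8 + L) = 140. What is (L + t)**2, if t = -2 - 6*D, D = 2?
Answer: 81/4 ≈ 20.250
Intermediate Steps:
L = 19/2 (L = -8 + (1/8)*140 = -8 + 35/2 = 19/2 ≈ 9.5000)
t = -14 (t = -2 - 6*2 = -2 - 12 = -14)
(L + t)**2 = (19/2 - 14)**2 = (-9/2)**2 = 81/4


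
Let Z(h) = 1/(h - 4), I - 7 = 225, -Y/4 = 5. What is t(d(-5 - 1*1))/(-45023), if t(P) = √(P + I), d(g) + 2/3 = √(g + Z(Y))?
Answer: -√(8328 + 3*I*√870)/270138 ≈ -0.00033782 - 1.7947e-6*I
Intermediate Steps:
Y = -20 (Y = -4*5 = -20)
I = 232 (I = 7 + 225 = 232)
Z(h) = 1/(-4 + h)
d(g) = -⅔ + √(-1/24 + g) (d(g) = -⅔ + √(g + 1/(-4 - 20)) = -⅔ + √(g + 1/(-24)) = -⅔ + √(g - 1/24) = -⅔ + √(-1/24 + g))
t(P) = √(232 + P) (t(P) = √(P + 232) = √(232 + P))
t(d(-5 - 1*1))/(-45023) = √(232 + (-⅔ + √(-6 + 144*(-5 - 1*1))/12))/(-45023) = √(232 + (-⅔ + √(-6 + 144*(-5 - 1))/12))*(-1/45023) = √(232 + (-⅔ + √(-6 + 144*(-6))/12))*(-1/45023) = √(232 + (-⅔ + √(-6 - 864)/12))*(-1/45023) = √(232 + (-⅔ + √(-870)/12))*(-1/45023) = √(232 + (-⅔ + (I*√870)/12))*(-1/45023) = √(232 + (-⅔ + I*√870/12))*(-1/45023) = √(694/3 + I*√870/12)*(-1/45023) = -√(694/3 + I*√870/12)/45023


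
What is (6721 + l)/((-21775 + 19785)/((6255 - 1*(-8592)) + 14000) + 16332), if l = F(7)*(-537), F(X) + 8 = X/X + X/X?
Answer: 286825721/471127214 ≈ 0.60881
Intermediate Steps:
F(X) = -6 (F(X) = -8 + (X/X + X/X) = -8 + (1 + 1) = -8 + 2 = -6)
l = 3222 (l = -6*(-537) = 3222)
(6721 + l)/((-21775 + 19785)/((6255 - 1*(-8592)) + 14000) + 16332) = (6721 + 3222)/((-21775 + 19785)/((6255 - 1*(-8592)) + 14000) + 16332) = 9943/(-1990/((6255 + 8592) + 14000) + 16332) = 9943/(-1990/(14847 + 14000) + 16332) = 9943/(-1990/28847 + 16332) = 9943/(471127214/28847) = 9943*(28847/471127214) = 286825721/471127214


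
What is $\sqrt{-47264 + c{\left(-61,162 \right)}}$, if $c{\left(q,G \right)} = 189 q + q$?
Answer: $i \sqrt{58854} \approx 242.6 i$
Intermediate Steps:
$c{\left(q,G \right)} = 190 q$
$\sqrt{-47264 + c{\left(-61,162 \right)}} = \sqrt{-47264 + 190 \left(-61\right)} = \sqrt{-47264 - 11590} = \sqrt{-58854} = i \sqrt{58854}$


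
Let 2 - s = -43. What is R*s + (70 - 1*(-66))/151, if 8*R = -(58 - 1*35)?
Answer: -155197/1208 ≈ -128.47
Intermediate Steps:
R = -23/8 (R = (-(58 - 1*35))/8 = (-(58 - 35))/8 = (-1*23)/8 = (⅛)*(-23) = -23/8 ≈ -2.8750)
s = 45 (s = 2 - 1*(-43) = 2 + 43 = 45)
R*s + (70 - 1*(-66))/151 = -23/8*45 + (70 - 1*(-66))/151 = -1035/8 + (70 + 66)*(1/151) = -1035/8 + 136*(1/151) = -1035/8 + 136/151 = -155197/1208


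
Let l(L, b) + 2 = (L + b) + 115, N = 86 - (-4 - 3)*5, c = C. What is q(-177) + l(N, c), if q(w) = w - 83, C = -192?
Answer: -218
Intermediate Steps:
c = -192
q(w) = -83 + w
N = 121 (N = 86 - (-7)*5 = 86 - 1*(-35) = 86 + 35 = 121)
l(L, b) = 113 + L + b (l(L, b) = -2 + ((L + b) + 115) = -2 + (115 + L + b) = 113 + L + b)
q(-177) + l(N, c) = (-83 - 177) + (113 + 121 - 192) = -260 + 42 = -218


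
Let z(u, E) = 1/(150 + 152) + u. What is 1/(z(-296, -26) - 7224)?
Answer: -302/2271039 ≈ -0.00013298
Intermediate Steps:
z(u, E) = 1/302 + u
1/(z(-296, -26) - 7224) = 1/((1/302 - 296) - 7224) = 1/(-89391/302 - 7224) = 1/(-2271039/302) = -302/2271039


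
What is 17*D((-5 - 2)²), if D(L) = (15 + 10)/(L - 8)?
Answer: 425/41 ≈ 10.366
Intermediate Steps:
D(L) = 25/(-8 + L)
17*D((-5 - 2)²) = 17*(25/(-8 + (-5 - 2)²)) = 17*(25/(-8 + (-7)²)) = 17*(25/(-8 + 49)) = 17*(25/41) = 425/41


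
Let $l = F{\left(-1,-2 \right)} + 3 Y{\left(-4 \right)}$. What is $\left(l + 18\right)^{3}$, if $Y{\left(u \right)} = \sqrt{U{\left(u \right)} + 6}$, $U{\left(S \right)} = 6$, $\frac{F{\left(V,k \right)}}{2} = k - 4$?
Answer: $2160 + 1296 \sqrt{3} \approx 4404.7$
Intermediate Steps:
$F{\left(V,k \right)} = -8 + 2 k$ ($F{\left(V,k \right)} = 2 \left(k - 4\right) = 2 \left(-4 + k\right) = -8 + 2 k$)
$Y{\left(u \right)} = 2 \sqrt{3}$ ($Y{\left(u \right)} = \sqrt{6 + 6} = \sqrt{12} = 2 \sqrt{3}$)
$l = -12 + 6 \sqrt{3}$ ($l = \left(-8 + 2 \left(-2\right)\right) + 3 \cdot 2 \sqrt{3} = \left(-8 - 4\right) + 6 \sqrt{3} = -12 + 6 \sqrt{3} \approx -1.6077$)
$\left(l + 18\right)^{3} = \left(\left(-12 + 6 \sqrt{3}\right) + 18\right)^{3} = \left(6 + 6 \sqrt{3}\right)^{3}$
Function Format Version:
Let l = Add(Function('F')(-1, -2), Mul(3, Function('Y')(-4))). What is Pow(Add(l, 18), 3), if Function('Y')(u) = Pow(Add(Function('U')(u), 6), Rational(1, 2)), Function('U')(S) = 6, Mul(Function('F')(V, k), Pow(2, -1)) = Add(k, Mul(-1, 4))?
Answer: Add(2160, Mul(1296, Pow(3, Rational(1, 2)))) ≈ 4404.7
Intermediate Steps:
Function('F')(V, k) = Add(-8, Mul(2, k)) (Function('F')(V, k) = Mul(2, Add(k, Mul(-1, 4))) = Mul(2, Add(k, -4)) = Mul(2, Add(-4, k)) = Add(-8, Mul(2, k)))
Function('Y')(u) = Mul(2, Pow(3, Rational(1, 2))) (Function('Y')(u) = Pow(Add(6, 6), Rational(1, 2)) = Pow(12, Rational(1, 2)) = Mul(2, Pow(3, Rational(1, 2))))
l = Add(-12, Mul(6, Pow(3, Rational(1, 2)))) (l = Add(Add(-8, Mul(2, -2)), Mul(3, Mul(2, Pow(3, Rational(1, 2))))) = Add(Add(-8, -4), Mul(6, Pow(3, Rational(1, 2)))) = Add(-12, Mul(6, Pow(3, Rational(1, 2)))) ≈ -1.6077)
Pow(Add(l, 18), 3) = Pow(Add(Add(-12, Mul(6, Pow(3, Rational(1, 2)))), 18), 3) = Pow(Add(6, Mul(6, Pow(3, Rational(1, 2)))), 3)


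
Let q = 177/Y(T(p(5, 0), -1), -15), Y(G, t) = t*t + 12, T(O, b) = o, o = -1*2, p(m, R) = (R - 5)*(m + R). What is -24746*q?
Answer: -1460014/79 ≈ -18481.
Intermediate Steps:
p(m, R) = (-5 + R)*(R + m)
o = -2
T(O, b) = -2
Y(G, t) = 12 + t**2 (Y(G, t) = t**2 + 12 = 12 + t**2)
q = 59/79 (q = 177/(12 + (-15)**2) = 177/(12 + 225) = 177/237 = 177*(1/237) = 59/79 ≈ 0.74684)
-24746*q = -24746*59/79 = -1460014/79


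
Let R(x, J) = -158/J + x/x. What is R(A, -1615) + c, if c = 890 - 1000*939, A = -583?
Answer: -1515045877/1615 ≈ -9.3811e+5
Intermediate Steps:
R(x, J) = 1 - 158/J (R(x, J) = -158/J + 1 = 1 - 158/J)
c = -938110 (c = 890 - 939000 = -938110)
R(A, -1615) + c = (-158 - 1615)/(-1615) - 938110 = -1/1615*(-1773) - 938110 = 1773/1615 - 938110 = -1515045877/1615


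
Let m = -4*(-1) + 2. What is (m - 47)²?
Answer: 1681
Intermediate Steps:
m = 6 (m = 4 + 2 = 6)
(m - 47)² = (6 - 47)² = (-41)² = 1681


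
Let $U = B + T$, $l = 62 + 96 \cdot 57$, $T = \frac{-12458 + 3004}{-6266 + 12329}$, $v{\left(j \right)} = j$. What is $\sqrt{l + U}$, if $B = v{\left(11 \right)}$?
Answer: $\frac{\sqrt{203776708503}}{6063} \approx 74.454$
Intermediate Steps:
$T = - \frac{9454}{6063} \approx -1.5593$
$B = 11$
$l = 5534$ ($l = 62 + 5472 = 5534$)
$U = \frac{57239}{6063}$ ($U = 11 - \frac{9454}{6063} = \frac{57239}{6063} \approx 9.4407$)
$\sqrt{l + U} = \sqrt{5534 + \frac{57239}{6063}} = \sqrt{\frac{33609881}{6063}} = \frac{\sqrt{203776708503}}{6063}$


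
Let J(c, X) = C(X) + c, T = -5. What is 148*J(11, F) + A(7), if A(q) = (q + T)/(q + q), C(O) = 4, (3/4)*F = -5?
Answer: 15541/7 ≈ 2220.1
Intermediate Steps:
F = -20/3 (F = (4/3)*(-5) = -20/3 ≈ -6.6667)
J(c, X) = 4 + c
A(q) = (-5 + q)/(2*q) (A(q) = (q - 5)/(q + q) = (-5 + q)/((2*q)) = (-5 + q)*(1/(2*q)) = (-5 + q)/(2*q))
148*J(11, F) + A(7) = 148*(4 + 11) + (1/2)*(-5 + 7)/7 = 148*15 + (1/2)*(1/7)*2 = 2220 + 1/7 = 15541/7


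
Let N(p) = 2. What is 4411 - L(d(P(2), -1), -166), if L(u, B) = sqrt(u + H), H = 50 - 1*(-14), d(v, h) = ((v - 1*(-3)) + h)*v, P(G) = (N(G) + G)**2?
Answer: 4411 - 4*sqrt(22) ≈ 4392.2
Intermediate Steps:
P(G) = (2 + G)**2
d(v, h) = v*(3 + h + v) (d(v, h) = ((v + 3) + h)*v = ((3 + v) + h)*v = (3 + h + v)*v = v*(3 + h + v))
H = 64 (H = 50 + 14 = 64)
L(u, B) = sqrt(64 + u) (L(u, B) = sqrt(u + 64) = sqrt(64 + u))
4411 - L(d(P(2), -1), -166) = 4411 - sqrt(64 + (2 + 2)**2*(3 - 1 + (2 + 2)**2)) = 4411 - sqrt(64 + 4**2*(3 - 1 + 4**2)) = 4411 - sqrt(64 + 16*(3 - 1 + 16)) = 4411 - sqrt(64 + 16*18) = 4411 - sqrt(64 + 288) = 4411 - sqrt(352) = 4411 - 4*sqrt(22)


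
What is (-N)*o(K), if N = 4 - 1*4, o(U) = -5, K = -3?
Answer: 0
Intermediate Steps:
N = 0 (N = 4 - 4 = 0)
(-N)*o(K) = -1*0*(-5) = 0*(-5) = 0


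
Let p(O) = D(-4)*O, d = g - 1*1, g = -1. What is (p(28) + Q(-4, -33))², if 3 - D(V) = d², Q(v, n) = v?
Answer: 1024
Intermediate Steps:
d = -2 (d = -1 - 1*1 = -1 - 1 = -2)
D(V) = -1 (D(V) = 3 - 1*(-2)² = 3 - 1*4 = 3 - 4 = -1)
p(O) = -O
(p(28) + Q(-4, -33))² = (-1*28 - 4)² = (-28 - 4)² = (-32)² = 1024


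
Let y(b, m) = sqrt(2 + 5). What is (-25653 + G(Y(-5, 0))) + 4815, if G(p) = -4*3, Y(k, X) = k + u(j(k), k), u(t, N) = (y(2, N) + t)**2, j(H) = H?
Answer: -20850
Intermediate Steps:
y(b, m) = sqrt(7)
u(t, N) = (t + sqrt(7))**2 (u(t, N) = (sqrt(7) + t)**2 = (t + sqrt(7))**2)
Y(k, X) = k + (k + sqrt(7))**2
G(p) = -12
(-25653 + G(Y(-5, 0))) + 4815 = (-25653 - 12) + 4815 = -25665 + 4815 = -20850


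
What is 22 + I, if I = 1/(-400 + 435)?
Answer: 771/35 ≈ 22.029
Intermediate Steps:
I = 1/35 ≈ 0.028571
22 + I = 22 + 1/35 = 771/35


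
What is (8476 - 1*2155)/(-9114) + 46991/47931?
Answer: 852409/2971722 ≈ 0.28684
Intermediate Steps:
(8476 - 1*2155)/(-9114) + 46991/47931 = (8476 - 2155)*(-1/9114) + 46991*(1/47931) = 6321*(-1/9114) + 46991/47931 = -43/62 + 46991/47931 = 852409/2971722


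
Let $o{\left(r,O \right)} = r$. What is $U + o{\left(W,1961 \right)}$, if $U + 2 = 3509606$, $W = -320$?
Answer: $3509284$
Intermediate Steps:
$U = 3509604$ ($U = -2 + 3509606 = 3509604$)
$U + o{\left(W,1961 \right)} = 3509604 - 320 = 3509284$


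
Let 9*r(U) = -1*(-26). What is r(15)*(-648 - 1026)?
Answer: -4836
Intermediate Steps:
r(U) = 26/9 (r(U) = (-1*(-26))/9 = (⅑)*26 = 26/9)
r(15)*(-648 - 1026) = 26*(-648 - 1026)/9 = (26/9)*(-1674) = -4836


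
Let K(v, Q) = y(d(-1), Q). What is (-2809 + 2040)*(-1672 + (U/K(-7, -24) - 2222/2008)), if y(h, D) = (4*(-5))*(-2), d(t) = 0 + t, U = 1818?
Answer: 1570843221/1255 ≈ 1.2517e+6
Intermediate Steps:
d(t) = t
y(h, D) = 40 (y(h, D) = -20*(-2) = 40)
K(v, Q) = 40
(-2809 + 2040)*(-1672 + (U/K(-7, -24) - 2222/2008)) = (-2809 + 2040)*(-1672 + (1818/40 - 2222/2008)) = -769*(-1672 + (1818*(1/40) - 2222*1/2008)) = -769*(-1672 + (909/20 - 1111/1004)) = -769*(-1672 + 55651/1255) = -769*(-2042709/1255) = 1570843221/1255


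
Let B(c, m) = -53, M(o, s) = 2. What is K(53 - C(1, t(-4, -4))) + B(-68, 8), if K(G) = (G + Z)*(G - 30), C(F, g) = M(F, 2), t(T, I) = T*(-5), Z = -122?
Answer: -1544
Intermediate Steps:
t(T, I) = -5*T
C(F, g) = 2
K(G) = (-122 + G)*(-30 + G) (K(G) = (G - 122)*(G - 30) = (-122 + G)*(-30 + G))
K(53 - C(1, t(-4, -4))) + B(-68, 8) = (3660 + (53 - 1*2)² - 152*(53 - 1*2)) - 53 = (3660 + (53 - 2)² - 152*(53 - 2)) - 53 = (3660 + 51² - 152*51) - 53 = (3660 + 2601 - 7752) - 53 = -1491 - 53 = -1544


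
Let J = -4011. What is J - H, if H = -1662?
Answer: -2349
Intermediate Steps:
J - H = -4011 - 1*(-1662) = -4011 + 1662 = -2349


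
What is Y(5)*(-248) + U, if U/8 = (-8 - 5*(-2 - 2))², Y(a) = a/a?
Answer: 904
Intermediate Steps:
Y(a) = 1
U = 1152 (U = 8*(-8 - 5*(-2 - 2))² = 8*(-8 - 5*(-4))² = 8*(-8 + 20)² = 8*12² = 8*144 = 1152)
Y(5)*(-248) + U = 1*(-248) + 1152 = -248 + 1152 = 904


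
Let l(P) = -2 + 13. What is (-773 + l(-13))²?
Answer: 580644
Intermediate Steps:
l(P) = 11
(-773 + l(-13))² = (-773 + 11)² = (-762)² = 580644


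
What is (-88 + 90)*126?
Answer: 252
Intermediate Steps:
(-88 + 90)*126 = 2*126 = 252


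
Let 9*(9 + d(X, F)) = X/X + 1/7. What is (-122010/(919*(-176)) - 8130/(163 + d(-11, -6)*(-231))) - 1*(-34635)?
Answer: 9295740950235/268414168 ≈ 34632.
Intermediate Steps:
d(X, F) = -559/63 (d(X, F) = -9 + (X/X + 1/7)/9 = -9 + (1 + 1*(1/7))/9 = -9 + (1 + 1/7)/9 = -9 + (1/9)*(8/7) = -9 + 8/63 = -559/63)
(-122010/(919*(-176)) - 8130/(163 + d(-11, -6)*(-231))) - 1*(-34635) = (-122010/(919*(-176)) - 8130/(163 - 559/63*(-231))) - 1*(-34635) = (-122010/(-161744) - 8130/(163 + 6149/3)) + 34635 = (-122010*(-1/161744) - 8130/6638/3) + 34635 = (61005/80872 - 8130*3/6638) + 34635 = (61005/80872 - 12195/3319) + 34635 = -783758445/268414168 + 34635 = 9295740950235/268414168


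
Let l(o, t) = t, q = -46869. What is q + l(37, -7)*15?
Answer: -46974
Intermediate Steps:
q + l(37, -7)*15 = -46869 - 7*15 = -46869 - 105 = -46974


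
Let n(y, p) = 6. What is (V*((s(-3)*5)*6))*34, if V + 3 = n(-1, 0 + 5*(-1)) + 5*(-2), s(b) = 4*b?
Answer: 85680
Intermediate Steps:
V = -7 (V = -3 + (6 + 5*(-2)) = -3 + (6 - 10) = -3 - 4 = -7)
(V*((s(-3)*5)*6))*34 = -7*(4*(-3))*5*6*34 = -7*(-12*5)*6*34 = -(-420)*6*34 = -7*(-360)*34 = 2520*34 = 85680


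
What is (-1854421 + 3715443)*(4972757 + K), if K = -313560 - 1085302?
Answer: 6651097220690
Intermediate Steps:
K = -1398862
(-1854421 + 3715443)*(4972757 + K) = (-1854421 + 3715443)*(4972757 - 1398862) = 1861022*3573895 = 6651097220690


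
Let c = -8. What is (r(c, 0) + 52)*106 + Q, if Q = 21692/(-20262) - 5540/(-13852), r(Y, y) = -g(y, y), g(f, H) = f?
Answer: 17577960643/3189423 ≈ 5511.3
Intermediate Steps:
r(Y, y) = -y
Q = -2138933/3189423 (Q = 21692*(-1/20262) - 5540*(-1/13852) = -986/921 + 1385/3463 = -2138933/3189423 ≈ -0.67063)
(r(c, 0) + 52)*106 + Q = (-1*0 + 52)*106 - 2138933/3189423 = (0 + 52)*106 - 2138933/3189423 = 52*106 - 2138933/3189423 = 5512 - 2138933/3189423 = 17577960643/3189423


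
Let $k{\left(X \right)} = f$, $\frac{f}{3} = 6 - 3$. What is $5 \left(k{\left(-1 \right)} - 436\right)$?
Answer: $-2135$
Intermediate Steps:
$f = 9$ ($f = 3 \left(6 - 3\right) = 3 \cdot 3 = 9$)
$k{\left(X \right)} = 9$
$5 \left(k{\left(-1 \right)} - 436\right) = 5 \left(9 - 436\right) = 5 \left(-427\right) = -2135$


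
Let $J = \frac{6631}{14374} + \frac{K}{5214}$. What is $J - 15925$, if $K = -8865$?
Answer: $- \frac{99467372898}{6245503} \approx -15926.0$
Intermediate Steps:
$J = - \frac{7737623}{6245503}$ ($J = \frac{6631}{14374} - \frac{8865}{5214} = 6631 \cdot \frac{1}{14374} - \frac{2955}{1738} = \frac{6631}{14374} - \frac{2955}{1738} = - \frac{7737623}{6245503} \approx -1.2389$)
$J - 15925 = - \frac{7737623}{6245503} - 15925 = - \frac{99467372898}{6245503}$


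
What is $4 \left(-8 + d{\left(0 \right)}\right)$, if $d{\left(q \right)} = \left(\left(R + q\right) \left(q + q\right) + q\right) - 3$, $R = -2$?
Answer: $-44$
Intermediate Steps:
$d{\left(q \right)} = -3 + q + 2 q \left(-2 + q\right)$ ($d{\left(q \right)} = \left(\left(-2 + q\right) \left(q + q\right) + q\right) - 3 = \left(\left(-2 + q\right) 2 q + q\right) - 3 = \left(2 q \left(-2 + q\right) + q\right) - 3 = \left(q + 2 q \left(-2 + q\right)\right) - 3 = -3 + q + 2 q \left(-2 + q\right)$)
$4 \left(-8 + d{\left(0 \right)}\right) = 4 \left(-8 - \left(3 - 2 \cdot 0^{2}\right)\right) = 4 \left(-8 + \left(-3 + 0 + 2 \cdot 0\right)\right) = 4 \left(-8 + \left(-3 + 0 + 0\right)\right) = 4 \left(-8 - 3\right) = 4 \left(-11\right) = -44$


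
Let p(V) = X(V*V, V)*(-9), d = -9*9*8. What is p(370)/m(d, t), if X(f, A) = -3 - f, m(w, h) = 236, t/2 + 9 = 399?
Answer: 1232127/236 ≈ 5220.9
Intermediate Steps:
t = 780 (t = -18 + 2*399 = -18 + 798 = 780)
d = -648 (d = -81*8 = -648)
p(V) = 27 + 9*V² (p(V) = (-3 - V*V)*(-9) = (-3 - V²)*(-9) = 27 + 9*V²)
p(370)/m(d, t) = (27 + 9*370²)/236 = (27 + 9*136900)*(1/236) = (27 + 1232100)*(1/236) = 1232127*(1/236) = 1232127/236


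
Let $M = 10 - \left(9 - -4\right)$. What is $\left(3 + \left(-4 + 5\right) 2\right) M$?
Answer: $-15$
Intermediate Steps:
$M = -3$ ($M = 10 - \left(9 + 4\right) = 10 - 13 = -3$)
$\left(3 + \left(-4 + 5\right) 2\right) M = \left(3 + \left(-4 + 5\right) 2\right) \left(-3\right) = \left(3 + 1 \cdot 2\right) \left(-3\right) = \left(3 + 2\right) \left(-3\right) = 5 \left(-3\right) = -15$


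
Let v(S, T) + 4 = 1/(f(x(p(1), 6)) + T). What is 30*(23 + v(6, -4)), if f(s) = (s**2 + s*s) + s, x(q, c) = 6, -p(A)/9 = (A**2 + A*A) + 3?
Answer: 21105/37 ≈ 570.41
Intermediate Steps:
p(A) = -27 - 18*A**2 (p(A) = -9*((A**2 + A*A) + 3) = -9*((A**2 + A**2) + 3) = -9*(2*A**2 + 3) = -9*(3 + 2*A**2) = -27 - 18*A**2)
f(s) = s + 2*s**2 (f(s) = (s**2 + s**2) + s = 2*s**2 + s = s + 2*s**2)
v(S, T) = -4 + 1/(78 + T) (v(S, T) = -4 + 1/(6*(1 + 2*6) + T) = -4 + 1/(6*(1 + 12) + T) = -4 + 1/(6*13 + T) = -4 + 1/(78 + T))
30*(23 + v(6, -4)) = 30*(23 + (-311 - 4*(-4))/(78 - 4)) = 30*(23 + (-311 + 16)/74) = 30*(23 + (1/74)*(-295)) = 30*(23 - 295/74) = 30*(1407/74) = 21105/37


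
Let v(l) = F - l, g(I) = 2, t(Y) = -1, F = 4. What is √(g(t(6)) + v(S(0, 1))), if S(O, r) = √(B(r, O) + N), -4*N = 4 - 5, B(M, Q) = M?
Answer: √(24 - 2*√5)/2 ≈ 2.2095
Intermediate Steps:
N = ¼ (N = -(4 - 5)/4 = -¼*(-1) = ¼ ≈ 0.25000)
S(O, r) = √(¼ + r) (S(O, r) = √(r + ¼) = √(¼ + r))
v(l) = 4 - l
√(g(t(6)) + v(S(0, 1))) = √(2 + (4 - √(1 + 4*1)/2)) = √(2 + (4 - √(1 + 4)/2)) = √(2 + (4 - √5/2)) = √(6 - √5/2)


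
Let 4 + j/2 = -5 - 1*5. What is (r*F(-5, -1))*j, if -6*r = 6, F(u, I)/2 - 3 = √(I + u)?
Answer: 168 + 56*I*√6 ≈ 168.0 + 137.17*I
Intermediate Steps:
F(u, I) = 6 + 2*√(I + u)
r = -1 (r = -⅙*6 = -1)
j = -28 (j = -8 + 2*(-5 - 1*5) = -8 + 2*(-5 - 5) = -8 + 2*(-10) = -8 - 20 = -28)
(r*F(-5, -1))*j = -(6 + 2*√(-1 - 5))*(-28) = -(6 + 2*√(-6))*(-28) = -(6 + 2*(I*√6))*(-28) = -(6 + 2*I*√6)*(-28) = (-6 - 2*I*√6)*(-28) = 168 + 56*I*√6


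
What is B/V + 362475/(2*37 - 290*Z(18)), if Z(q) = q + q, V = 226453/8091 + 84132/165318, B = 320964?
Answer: 739414892024636427/65854280723026 ≈ 11228.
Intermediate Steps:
V = 6352911511/222931323 (V = 226453*(1/8091) + 84132*(1/165318) = 226453/8091 + 14022/27553 = 6352911511/222931323 ≈ 28.497)
Z(q) = 2*q
B/V + 362475/(2*37 - 290*Z(18)) = 320964/(6352911511/222931323) + 362475/(2*37 - 580*18) = 320964*(222931323/6352911511) + 362475/(74 - 290*36) = 71552929155372/6352911511 + 362475/(74 - 10440) = 71552929155372/6352911511 + 362475/(-10366) = 71552929155372/6352911511 + 362475*(-1/10366) = 71552929155372/6352911511 - 362475/10366 = 739414892024636427/65854280723026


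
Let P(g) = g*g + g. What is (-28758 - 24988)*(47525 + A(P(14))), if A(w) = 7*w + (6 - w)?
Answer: -2622321086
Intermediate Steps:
P(g) = g + g² (P(g) = g² + g = g + g²)
A(w) = 6 + 6*w
(-28758 - 24988)*(47525 + A(P(14))) = (-28758 - 24988)*(47525 + (6 + 6*(14*(1 + 14)))) = -53746*(47525 + (6 + 6*(14*15))) = -53746*(47525 + (6 + 6*210)) = -53746*(47525 + (6 + 1260)) = -53746*(47525 + 1266) = -53746*48791 = -2622321086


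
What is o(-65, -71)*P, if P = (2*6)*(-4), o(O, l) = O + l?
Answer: 6528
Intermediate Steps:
P = -48 (P = 12*(-4) = -48)
o(-65, -71)*P = (-65 - 71)*(-48) = -136*(-48) = 6528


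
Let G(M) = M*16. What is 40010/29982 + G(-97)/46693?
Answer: 910827433/699974763 ≈ 1.3012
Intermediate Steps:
G(M) = 16*M
40010/29982 + G(-97)/46693 = 40010/29982 + (16*(-97))/46693 = 40010*(1/29982) - 1552*1/46693 = 20005/14991 - 1552/46693 = 910827433/699974763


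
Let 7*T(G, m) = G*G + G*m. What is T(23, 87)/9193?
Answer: 2530/64351 ≈ 0.039316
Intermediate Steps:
T(G, m) = G²/7 + G*m/7 (T(G, m) = (G*G + G*m)/7 = (G² + G*m)/7 = G²/7 + G*m/7)
T(23, 87)/9193 = ((⅐)*23*(23 + 87))/9193 = ((⅐)*23*110)*(1/9193) = (2530/7)*(1/9193) = 2530/64351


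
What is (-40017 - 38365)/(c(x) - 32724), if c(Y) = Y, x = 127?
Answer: 78382/32597 ≈ 2.4046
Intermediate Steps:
(-40017 - 38365)/(c(x) - 32724) = (-40017 - 38365)/(127 - 32724) = -78382/(-32597) = -78382*(-1/32597) = 78382/32597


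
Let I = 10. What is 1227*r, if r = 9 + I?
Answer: 23313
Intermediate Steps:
r = 19 (r = 9 + 10 = 19)
1227*r = 1227*19 = 23313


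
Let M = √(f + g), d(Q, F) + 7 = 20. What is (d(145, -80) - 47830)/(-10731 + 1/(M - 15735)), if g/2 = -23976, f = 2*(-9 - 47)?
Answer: 63534603185564049/14258314633316450 - 95634*I*√751/7129157316658225 ≈ 4.456 - 3.6762e-10*I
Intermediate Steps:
f = -112 (f = 2*(-56) = -112)
d(Q, F) = 13 (d(Q, F) = -7 + 20 = 13)
g = -47952 (g = 2*(-23976) = -47952)
M = 8*I*√751 (M = √(-112 - 47952) = √(-48064) = 8*I*√751 ≈ 219.24*I)
(d(145, -80) - 47830)/(-10731 + 1/(M - 15735)) = (13 - 47830)/(-10731 + 1/(8*I*√751 - 15735)) = -47817/(-10731 + 1/(-15735 + 8*I*√751))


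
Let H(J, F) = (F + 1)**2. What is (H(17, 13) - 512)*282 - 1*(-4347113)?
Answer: 4258001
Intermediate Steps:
H(J, F) = (1 + F)**2
(H(17, 13) - 512)*282 - 1*(-4347113) = ((1 + 13)**2 - 512)*282 - 1*(-4347113) = (14**2 - 512)*282 + 4347113 = (196 - 512)*282 + 4347113 = -316*282 + 4347113 = -89112 + 4347113 = 4258001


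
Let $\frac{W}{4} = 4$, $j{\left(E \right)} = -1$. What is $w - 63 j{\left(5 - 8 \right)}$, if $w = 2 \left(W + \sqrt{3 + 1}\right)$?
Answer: $99$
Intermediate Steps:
$W = 16$ ($W = 4 \cdot 4 = 16$)
$w = 36$ ($w = 2 \left(16 + \sqrt{3 + 1}\right) = 2 \left(16 + \sqrt{4}\right) = 2 \left(16 + 2\right) = 2 \cdot 18 = 36$)
$w - 63 j{\left(5 - 8 \right)} = 36 - -63 = 36 + 63 = 99$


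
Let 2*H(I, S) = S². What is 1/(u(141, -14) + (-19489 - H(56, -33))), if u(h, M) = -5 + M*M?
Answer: -2/39685 ≈ -5.0397e-5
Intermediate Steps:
H(I, S) = S²/2
u(h, M) = -5 + M²
1/(u(141, -14) + (-19489 - H(56, -33))) = 1/((-5 + (-14)²) + (-19489 - (-33)²/2)) = 1/((-5 + 196) + (-19489 - 1089/2)) = 1/(191 + (-19489 - 1*1089/2)) = 1/(191 + (-19489 - 1089/2)) = 1/(191 - 40067/2) = 1/(-39685/2) = -2/39685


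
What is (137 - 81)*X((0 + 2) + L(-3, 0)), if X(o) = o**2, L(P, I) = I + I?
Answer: 224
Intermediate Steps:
L(P, I) = 2*I
(137 - 81)*X((0 + 2) + L(-3, 0)) = (137 - 81)*((0 + 2) + 2*0)**2 = 56*(2 + 0)**2 = 56*2**2 = 56*4 = 224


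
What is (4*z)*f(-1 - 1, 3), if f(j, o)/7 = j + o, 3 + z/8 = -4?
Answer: -1568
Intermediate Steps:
z = -56 (z = -24 + 8*(-4) = -24 - 32 = -56)
f(j, o) = 7*j + 7*o (f(j, o) = 7*(j + o) = 7*j + 7*o)
(4*z)*f(-1 - 1, 3) = (4*(-56))*(7*(-1 - 1) + 7*3) = -224*(7*(-2) + 21) = -224*(-14 + 21) = -224*7 = -1568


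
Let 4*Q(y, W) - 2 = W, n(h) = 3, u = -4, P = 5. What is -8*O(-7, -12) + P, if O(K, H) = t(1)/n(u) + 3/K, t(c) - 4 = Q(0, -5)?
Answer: -5/21 ≈ -0.23810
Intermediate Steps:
Q(y, W) = ½ + W/4
t(c) = 13/4 (t(c) = 4 + (½ + (¼)*(-5)) = 4 + (½ - 5/4) = 4 - ¾ = 13/4)
O(K, H) = 13/12 + 3/K (O(K, H) = (13/4)/3 + 3/K = (13/4)*(⅓) + 3/K = 13/12 + 3/K)
-8*O(-7, -12) + P = -8*(13/12 + 3/(-7)) + 5 = -8*(13/12 + 3*(-⅐)) + 5 = -8*(13/12 - 3/7) + 5 = -8*55/84 + 5 = -110/21 + 5 = -5/21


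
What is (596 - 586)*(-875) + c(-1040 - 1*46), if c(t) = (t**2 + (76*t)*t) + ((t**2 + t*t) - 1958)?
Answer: 93161576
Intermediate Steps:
c(t) = -1958 + 79*t**2 (c(t) = (t**2 + 76*t**2) + ((t**2 + t**2) - 1958) = 77*t**2 + (2*t**2 - 1958) = 77*t**2 + (-1958 + 2*t**2) = -1958 + 79*t**2)
(596 - 586)*(-875) + c(-1040 - 1*46) = (596 - 586)*(-875) + (-1958 + 79*(-1040 - 1*46)**2) = 10*(-875) + (-1958 + 79*(-1040 - 46)**2) = -8750 + (-1958 + 79*(-1086)**2) = -8750 + (-1958 + 79*1179396) = -8750 + (-1958 + 93172284) = -8750 + 93170326 = 93161576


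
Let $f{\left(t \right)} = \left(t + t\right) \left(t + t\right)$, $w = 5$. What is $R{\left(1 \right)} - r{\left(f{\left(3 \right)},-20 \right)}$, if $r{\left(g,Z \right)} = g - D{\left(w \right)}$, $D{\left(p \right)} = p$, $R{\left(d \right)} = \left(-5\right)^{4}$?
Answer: $594$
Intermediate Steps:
$R{\left(d \right)} = 625$
$f{\left(t \right)} = 4 t^{2}$ ($f{\left(t \right)} = 2 t 2 t = 4 t^{2}$)
$r{\left(g,Z \right)} = -5 + g$ ($r{\left(g,Z \right)} = g - 5 = -5 + g$)
$R{\left(1 \right)} - r{\left(f{\left(3 \right)},-20 \right)} = 625 - \left(-5 + 4 \cdot 3^{2}\right) = 625 - \left(-5 + 4 \cdot 9\right) = 625 - \left(-5 + 36\right) = 625 - 31 = 594$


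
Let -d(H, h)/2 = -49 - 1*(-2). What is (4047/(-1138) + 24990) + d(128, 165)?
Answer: 28541545/1138 ≈ 25080.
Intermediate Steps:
d(H, h) = 94 (d(H, h) = -2*(-49 - 1*(-2)) = -2*(-49 + 2) = -2*(-47) = 94)
(4047/(-1138) + 24990) + d(128, 165) = (4047/(-1138) + 24990) + 94 = (4047*(-1/1138) + 24990) + 94 = (-4047/1138 + 24990) + 94 = 28434573/1138 + 94 = 28541545/1138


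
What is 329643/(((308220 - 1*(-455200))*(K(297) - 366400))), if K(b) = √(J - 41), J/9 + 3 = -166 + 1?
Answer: -2013019920/1708139037146521 - 109881*I*√1553/34162780742930420 ≈ -1.1785e-6 - 1.2675e-10*I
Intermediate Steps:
J = -1512 (J = -27 + 9*(-166 + 1) = -27 + 9*(-165) = -27 - 1485 = -1512)
K(b) = I*√1553 (K(b) = √(-1512 - 41) = √(-1553) = I*√1553)
329643/(((308220 - 1*(-455200))*(K(297) - 366400))) = 329643/(((308220 - 1*(-455200))*(I*√1553 - 366400))) = 329643/(((308220 + 455200)*(-366400 + I*√1553))) = 329643/((763420*(-366400 + I*√1553))) = 329643/(-279717088000 + 763420*I*√1553)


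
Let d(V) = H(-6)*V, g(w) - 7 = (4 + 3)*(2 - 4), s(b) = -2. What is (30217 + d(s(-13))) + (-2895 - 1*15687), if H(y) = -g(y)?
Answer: 11621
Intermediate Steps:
g(w) = -7 (g(w) = 7 + (4 + 3)*(2 - 4) = 7 + 7*(-2) = 7 - 14 = -7)
H(y) = 7 (H(y) = -1*(-7) = 7)
d(V) = 7*V
(30217 + d(s(-13))) + (-2895 - 1*15687) = (30217 + 7*(-2)) + (-2895 - 1*15687) = (30217 - 14) + (-2895 - 15687) = 30203 - 18582 = 11621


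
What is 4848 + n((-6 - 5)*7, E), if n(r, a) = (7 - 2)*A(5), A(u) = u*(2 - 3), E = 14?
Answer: 4823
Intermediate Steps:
A(u) = -u (A(u) = u*(-1) = -u)
n(r, a) = -25 (n(r, a) = (7 - 2)*(-1*5) = 5*(-5) = -25)
4848 + n((-6 - 5)*7, E) = 4848 - 25 = 4823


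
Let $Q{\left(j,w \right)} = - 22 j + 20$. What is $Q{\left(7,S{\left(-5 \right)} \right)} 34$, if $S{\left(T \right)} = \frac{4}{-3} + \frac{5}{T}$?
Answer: $-4556$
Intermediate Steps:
$S{\left(T \right)} = - \frac{4}{3} + \frac{5}{T}$ ($S{\left(T \right)} = 4 \left(- \frac{1}{3}\right) + \frac{5}{T} = - \frac{4}{3} + \frac{5}{T}$)
$Q{\left(j,w \right)} = 20 - 22 j$
$Q{\left(7,S{\left(-5 \right)} \right)} 34 = \left(20 - 154\right) 34 = \left(-134\right) 34 = -4556$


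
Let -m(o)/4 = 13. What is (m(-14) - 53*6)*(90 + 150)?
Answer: -88800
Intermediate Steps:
m(o) = -52 (m(o) = -4*13 = -52)
(m(-14) - 53*6)*(90 + 150) = (-52 - 53*6)*(90 + 150) = (-52 - 318)*240 = -370*240 = -88800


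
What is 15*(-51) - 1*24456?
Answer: -25221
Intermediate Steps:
15*(-51) - 1*24456 = -765 - 24456 = -25221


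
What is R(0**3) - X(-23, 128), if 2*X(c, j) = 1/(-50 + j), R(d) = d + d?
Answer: -1/156 ≈ -0.0064103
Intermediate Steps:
R(d) = 2*d
X(c, j) = 1/(2*(-50 + j))
R(0**3) - X(-23, 128) = 2*0**3 - 1/(2*(-50 + 128)) = 2*0 - 1/(2*78) = 0 - 1/(2*78) = 0 - 1*1/156 = 0 - 1/156 = -1/156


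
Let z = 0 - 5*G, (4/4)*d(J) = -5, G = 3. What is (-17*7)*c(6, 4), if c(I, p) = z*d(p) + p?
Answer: -9401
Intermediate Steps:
d(J) = -5
z = -15 (z = 0 - 5*3 = 0 - 15 = -15)
c(I, p) = 75 + p (c(I, p) = -15*(-5) + p = 75 + p)
(-17*7)*c(6, 4) = (-17*7)*(75 + 4) = -119*79 = -9401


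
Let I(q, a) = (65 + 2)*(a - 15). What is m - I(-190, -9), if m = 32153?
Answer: 33761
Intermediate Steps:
I(q, a) = -1005 + 67*a (I(q, a) = 67*(-15 + a) = -1005 + 67*a)
m - I(-190, -9) = 32153 - (-1005 + 67*(-9)) = 32153 - (-1005 - 603) = 32153 - 1*(-1608) = 32153 + 1608 = 33761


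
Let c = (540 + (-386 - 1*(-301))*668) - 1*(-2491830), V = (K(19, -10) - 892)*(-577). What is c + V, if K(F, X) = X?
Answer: 2956044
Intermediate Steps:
V = 520454 (V = (-10 - 892)*(-577) = -902*(-577) = 520454)
c = 2435590 (c = (540 + (-386 + 301)*668) + 2491830 = (540 - 85*668) + 2491830 = (540 - 56780) + 2491830 = -56240 + 2491830 = 2435590)
c + V = 2435590 + 520454 = 2956044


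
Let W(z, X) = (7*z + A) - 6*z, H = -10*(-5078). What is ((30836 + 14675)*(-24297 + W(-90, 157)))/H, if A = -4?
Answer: -1110058801/50780 ≈ -21860.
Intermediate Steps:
H = 50780
W(z, X) = -4 + z (W(z, X) = (7*z - 4) - 6*z = (-4 + 7*z) - 6*z = -4 + z)
((30836 + 14675)*(-24297 + W(-90, 157)))/H = ((30836 + 14675)*(-24297 + (-4 - 90)))/50780 = (45511*(-24297 - 94))*(1/50780) = (45511*(-24391))*(1/50780) = -1110058801*1/50780 = -1110058801/50780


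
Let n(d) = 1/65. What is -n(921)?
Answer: -1/65 ≈ -0.015385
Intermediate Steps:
n(d) = 1/65
-n(921) = -1*1/65 = -1/65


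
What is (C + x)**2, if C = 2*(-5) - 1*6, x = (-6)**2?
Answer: 400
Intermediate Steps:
x = 36
C = -16 (C = -10 - 6 = -16)
(C + x)**2 = (-16 + 36)**2 = 20**2 = 400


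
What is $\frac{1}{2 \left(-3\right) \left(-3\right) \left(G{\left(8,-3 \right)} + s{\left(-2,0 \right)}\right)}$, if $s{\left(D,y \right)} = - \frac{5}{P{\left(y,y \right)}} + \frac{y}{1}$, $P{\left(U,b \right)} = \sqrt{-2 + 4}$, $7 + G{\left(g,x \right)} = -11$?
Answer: $- \frac{2}{623} + \frac{5 \sqrt{2}}{11214} \approx -0.0025797$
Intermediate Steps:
$G{\left(g,x \right)} = -18$ ($G{\left(g,x \right)} = -7 - 11 = -18$)
$P{\left(U,b \right)} = \sqrt{2}$
$s{\left(D,y \right)} = y - \frac{5 \sqrt{2}}{2}$ ($s{\left(D,y \right)} = - \frac{5}{\sqrt{2}} + \frac{y}{1} = - 5 \frac{\sqrt{2}}{2} + y 1 = - \frac{5 \sqrt{2}}{2} + y = y - \frac{5 \sqrt{2}}{2}$)
$\frac{1}{2 \left(-3\right) \left(-3\right) \left(G{\left(8,-3 \right)} + s{\left(-2,0 \right)}\right)} = \frac{1}{2 \left(-3\right) \left(-3\right) \left(-18 + \left(0 - \frac{5 \sqrt{2}}{2}\right)\right)} = \frac{1}{\left(-6\right) \left(-3\right) \left(-18 - \frac{5 \sqrt{2}}{2}\right)} = \frac{1}{18 \left(-18 - \frac{5 \sqrt{2}}{2}\right)} = \frac{1}{-324 - 45 \sqrt{2}}$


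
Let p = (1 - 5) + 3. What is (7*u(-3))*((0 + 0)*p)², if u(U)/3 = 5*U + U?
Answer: 0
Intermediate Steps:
p = -1 (p = -4 + 3 = -1)
u(U) = 18*U (u(U) = 3*(5*U + U) = 3*(6*U) = 18*U)
(7*u(-3))*((0 + 0)*p)² = (7*(18*(-3)))*((0 + 0)*(-1))² = (7*(-54))*(0*(-1))² = -378*0² = -378*0 = 0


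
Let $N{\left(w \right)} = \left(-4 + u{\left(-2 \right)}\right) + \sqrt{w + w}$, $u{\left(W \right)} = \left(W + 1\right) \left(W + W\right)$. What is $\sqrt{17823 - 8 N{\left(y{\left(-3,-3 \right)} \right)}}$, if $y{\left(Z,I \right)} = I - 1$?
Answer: $\sqrt{17823 - 16 i \sqrt{2}} \approx 133.5 - 0.0847 i$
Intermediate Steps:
$u{\left(W \right)} = 2 W \left(1 + W\right)$ ($u{\left(W \right)} = \left(1 + W\right) 2 W = 2 W \left(1 + W\right)$)
$y{\left(Z,I \right)} = -1 + I$
$N{\left(w \right)} = \sqrt{2} \sqrt{w}$ ($N{\left(w \right)} = \left(-4 + 2 \left(-2\right) \left(1 - 2\right)\right) + \sqrt{w + w} = \left(-4 + 2 \left(-2\right) \left(-1\right)\right) + \sqrt{2 w} = \left(-4 + 4\right) + \sqrt{2} \sqrt{w} = 0 + \sqrt{2} \sqrt{w} = \sqrt{2} \sqrt{w}$)
$\sqrt{17823 - 8 N{\left(y{\left(-3,-3 \right)} \right)}} = \sqrt{17823 - 8 \sqrt{2} \sqrt{-1 - 3}} = \sqrt{17823 - 8 \sqrt{2} \sqrt{-4}} = \sqrt{17823 - 8 \sqrt{2} \cdot 2 i} = \sqrt{17823 - 8 \cdot 2 i \sqrt{2}} = \sqrt{17823 - 16 i \sqrt{2}}$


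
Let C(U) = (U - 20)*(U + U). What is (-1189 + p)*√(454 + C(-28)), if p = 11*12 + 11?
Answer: -1046*√3142 ≈ -58632.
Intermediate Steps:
p = 143 (p = 132 + 11 = 143)
C(U) = 2*U*(-20 + U) (C(U) = (-20 + U)*(2*U) = 2*U*(-20 + U))
(-1189 + p)*√(454 + C(-28)) = (-1189 + 143)*√(454 + 2*(-28)*(-20 - 28)) = -1046*√(454 + 2*(-28)*(-48)) = -1046*√(454 + 2688) = -1046*√3142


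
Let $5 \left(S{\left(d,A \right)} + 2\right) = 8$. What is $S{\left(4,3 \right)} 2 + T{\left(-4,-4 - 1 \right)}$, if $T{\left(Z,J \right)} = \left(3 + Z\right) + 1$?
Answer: $- \frac{4}{5} \approx -0.8$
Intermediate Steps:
$T{\left(Z,J \right)} = 4 + Z$
$S{\left(d,A \right)} = - \frac{2}{5}$ ($S{\left(d,A \right)} = -2 + \frac{1}{5} \cdot 8 = -2 + \frac{8}{5} = - \frac{2}{5}$)
$S{\left(4,3 \right)} 2 + T{\left(-4,-4 - 1 \right)} = \left(- \frac{2}{5}\right) 2 + \left(4 - 4\right) = - \frac{4}{5} + 0 = - \frac{4}{5}$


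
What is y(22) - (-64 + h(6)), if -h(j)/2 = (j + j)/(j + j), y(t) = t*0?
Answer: 66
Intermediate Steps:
y(t) = 0
h(j) = -2 (h(j) = -2*(j + j)/(j + j) = -2*2*j/(2*j) = -2*2*j*1/(2*j) = -2*1 = -2)
y(22) - (-64 + h(6)) = 0 - (-64 - 2) = 0 - 1*(-66) = 0 + 66 = 66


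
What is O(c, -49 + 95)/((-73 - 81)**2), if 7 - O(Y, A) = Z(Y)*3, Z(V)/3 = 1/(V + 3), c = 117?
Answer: 277/948640 ≈ 0.00029200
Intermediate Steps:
Z(V) = 3/(3 + V) (Z(V) = 3/(V + 3) = 3/(3 + V))
O(Y, A) = 7 - 9/(3 + Y) (O(Y, A) = 7 - 3/(3 + Y)*3 = 7 - 9/(3 + Y))
O(c, -49 + 95)/((-73 - 81)**2) = ((12 + 7*117)/(3 + 117))/((-73 - 81)**2) = ((12 + 819)/120)/((-154)**2) = ((1/120)*831)/23716 = (277/40)*(1/23716) = 277/948640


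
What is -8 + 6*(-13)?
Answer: -86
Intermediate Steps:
-8 + 6*(-13) = -8 - 78 = -86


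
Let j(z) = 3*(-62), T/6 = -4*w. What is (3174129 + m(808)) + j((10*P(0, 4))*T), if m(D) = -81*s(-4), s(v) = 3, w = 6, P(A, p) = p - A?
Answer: 3173700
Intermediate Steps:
T = -144 (T = 6*(-4*6) = 6*(-24) = -144)
m(D) = -243 (m(D) = -81*3 = -243)
j(z) = -186
(3174129 + m(808)) + j((10*P(0, 4))*T) = (3174129 - 243) - 186 = 3173886 - 186 = 3173700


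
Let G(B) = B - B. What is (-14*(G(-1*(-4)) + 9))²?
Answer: 15876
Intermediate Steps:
G(B) = 0
(-14*(G(-1*(-4)) + 9))² = (-14*(0 + 9))² = (-14*9)² = (-126)² = 15876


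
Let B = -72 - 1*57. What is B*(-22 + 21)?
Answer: 129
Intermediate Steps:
B = -129 (B = -72 - 57 = -129)
B*(-22 + 21) = -129*(-22 + 21) = -129*(-1) = 129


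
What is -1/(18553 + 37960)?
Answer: -1/56513 ≈ -1.7695e-5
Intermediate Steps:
-1/(18553 + 37960) = -1/56513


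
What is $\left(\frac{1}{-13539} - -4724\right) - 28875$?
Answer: $- \frac{326980390}{13539} \approx -24151.0$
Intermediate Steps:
$\left(\frac{1}{-13539} - -4724\right) - 28875 = \left(- \frac{1}{13539} + 4724\right) - 28875 = \frac{63958235}{13539} - 28875 = - \frac{326980390}{13539}$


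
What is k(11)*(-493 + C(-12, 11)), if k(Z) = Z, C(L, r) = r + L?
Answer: -5434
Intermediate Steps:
C(L, r) = L + r
k(11)*(-493 + C(-12, 11)) = 11*(-493 + (-12 + 11)) = 11*(-493 - 1) = 11*(-494) = -5434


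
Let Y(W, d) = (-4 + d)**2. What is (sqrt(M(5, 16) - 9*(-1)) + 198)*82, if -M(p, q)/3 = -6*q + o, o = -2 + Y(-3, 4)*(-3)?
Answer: 16236 + 82*sqrt(303) ≈ 17663.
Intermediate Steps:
o = -2 (o = -2 + (-4 + 4)**2*(-3) = -2 + 0**2*(-3) = -2 + 0*(-3) = -2 + 0 = -2)
M(p, q) = 6 + 18*q (M(p, q) = -3*(-6*q - 2) = -3*(-2 - 6*q) = 6 + 18*q)
(sqrt(M(5, 16) - 9*(-1)) + 198)*82 = (sqrt((6 + 18*16) - 9*(-1)) + 198)*82 = (sqrt((6 + 288) + 9) + 198)*82 = (sqrt(294 + 9) + 198)*82 = (sqrt(303) + 198)*82 = (198 + sqrt(303))*82 = 16236 + 82*sqrt(303)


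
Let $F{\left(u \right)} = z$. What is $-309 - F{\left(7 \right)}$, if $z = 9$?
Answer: $-318$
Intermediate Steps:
$F{\left(u \right)} = 9$
$-309 - F{\left(7 \right)} = -309 - 9 = -318$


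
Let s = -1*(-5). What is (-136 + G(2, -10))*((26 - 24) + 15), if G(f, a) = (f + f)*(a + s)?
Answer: -2652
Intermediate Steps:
s = 5
G(f, a) = 2*f*(5 + a) (G(f, a) = (f + f)*(a + 5) = (2*f)*(5 + a) = 2*f*(5 + a))
(-136 + G(2, -10))*((26 - 24) + 15) = (-136 + 2*2*(5 - 10))*((26 - 24) + 15) = (-136 + 2*2*(-5))*(2 + 15) = (-136 - 20)*17 = -156*17 = -2652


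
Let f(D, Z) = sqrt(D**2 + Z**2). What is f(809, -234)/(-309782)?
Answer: -sqrt(709237)/309782 ≈ -0.0027186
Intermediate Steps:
f(809, -234)/(-309782) = sqrt(809**2 + (-234)**2)/(-309782) = sqrt(654481 + 54756)*(-1/309782) = sqrt(709237)*(-1/309782) = -sqrt(709237)/309782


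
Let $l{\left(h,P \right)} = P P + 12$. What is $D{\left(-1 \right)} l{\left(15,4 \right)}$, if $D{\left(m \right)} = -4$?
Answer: $-112$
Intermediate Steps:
$l{\left(h,P \right)} = 12 + P^{2}$ ($l{\left(h,P \right)} = P^{2} + 12 = 12 + P^{2}$)
$D{\left(-1 \right)} l{\left(15,4 \right)} = - 4 \left(12 + 4^{2}\right) = - 4 \left(12 + 16\right) = \left(-4\right) 28 = -112$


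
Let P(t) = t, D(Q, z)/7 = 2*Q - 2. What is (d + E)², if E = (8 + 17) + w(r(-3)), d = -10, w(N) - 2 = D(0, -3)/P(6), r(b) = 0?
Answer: 1936/9 ≈ 215.11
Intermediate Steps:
D(Q, z) = -14 + 14*Q (D(Q, z) = 7*(2*Q - 2) = 7*(-2 + 2*Q) = -14 + 14*Q)
w(N) = -⅓ (w(N) = 2 + (-14 + 14*0)/6 = 2 + (-14 + 0)*(⅙) = 2 - 14*⅙ = 2 - 7/3 = -⅓)
E = 74/3 (E = (8 + 17) - ⅓ = 25 - ⅓ = 74/3 ≈ 24.667)
(d + E)² = (-10 + 74/3)² = (44/3)² = 1936/9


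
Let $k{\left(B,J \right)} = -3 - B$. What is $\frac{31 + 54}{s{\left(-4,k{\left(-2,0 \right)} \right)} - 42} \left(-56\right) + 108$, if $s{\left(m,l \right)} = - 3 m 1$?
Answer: $\frac{800}{3} \approx 266.67$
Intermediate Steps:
$s{\left(m,l \right)} = - 3 m$
$\frac{31 + 54}{s{\left(-4,k{\left(-2,0 \right)} \right)} - 42} \left(-56\right) + 108 = \frac{31 + 54}{\left(-3\right) \left(-4\right) - 42} \left(-56\right) + 108 = \frac{85}{12 - 42} \left(-56\right) + 108 = \frac{85}{-30} \left(-56\right) + 108 = 85 \left(- \frac{1}{30}\right) \left(-56\right) + 108 = \left(- \frac{17}{6}\right) \left(-56\right) + 108 = \frac{476}{3} + 108 = \frac{800}{3}$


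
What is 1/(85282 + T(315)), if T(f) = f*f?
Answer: 1/184507 ≈ 5.4198e-6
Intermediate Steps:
T(f) = f²
1/(85282 + T(315)) = 1/(85282 + 315²) = 1/(85282 + 99225) = 1/184507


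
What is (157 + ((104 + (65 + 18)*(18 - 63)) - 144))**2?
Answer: 13089924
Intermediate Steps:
(157 + ((104 + (65 + 18)*(18 - 63)) - 144))**2 = (157 + ((104 + 83*(-45)) - 144))**2 = (157 + ((104 - 3735) - 144))**2 = (157 + (-3631 - 144))**2 = (157 - 3775)**2 = (-3618)**2 = 13089924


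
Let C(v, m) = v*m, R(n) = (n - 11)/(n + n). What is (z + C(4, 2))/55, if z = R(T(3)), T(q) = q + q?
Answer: 91/660 ≈ 0.13788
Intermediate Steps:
T(q) = 2*q
R(n) = (-11 + n)/(2*n) (R(n) = (-11 + n)/((2*n)) = (-11 + n)*(1/(2*n)) = (-11 + n)/(2*n))
z = -5/12 (z = (-11 + 2*3)/(2*((2*3))) = (1/2)*(-11 + 6)/6 = (1/2)*(1/6)*(-5) = -5/12 ≈ -0.41667)
C(v, m) = m*v
(z + C(4, 2))/55 = (-5/12 + 2*4)/55 = (-5/12 + 8)/55 = (1/55)*(91/12) = 91/660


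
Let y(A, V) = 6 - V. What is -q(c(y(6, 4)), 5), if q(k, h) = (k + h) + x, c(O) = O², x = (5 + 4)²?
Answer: -90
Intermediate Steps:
x = 81 (x = 9² = 81)
q(k, h) = 81 + h + k (q(k, h) = (k + h) + 81 = (h + k) + 81 = 81 + h + k)
-q(c(y(6, 4)), 5) = -(81 + 5 + (6 - 1*4)²) = -(81 + 5 + (6 - 4)²) = -(81 + 5 + 2²) = -(81 + 5 + 4) = -1*90 = -90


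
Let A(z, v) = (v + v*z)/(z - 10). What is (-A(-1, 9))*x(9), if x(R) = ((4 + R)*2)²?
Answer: 0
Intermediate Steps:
x(R) = (8 + 2*R)²
A(z, v) = (v + v*z)/(-10 + z)
(-A(-1, 9))*x(9) = (-9*(1 - 1)/(-10 - 1))*(4*(4 + 9)²) = (-9*0/(-11))*(4*13²) = (-9*(-1)*0/11)*(4*169) = -1*0*676 = 0*676 = 0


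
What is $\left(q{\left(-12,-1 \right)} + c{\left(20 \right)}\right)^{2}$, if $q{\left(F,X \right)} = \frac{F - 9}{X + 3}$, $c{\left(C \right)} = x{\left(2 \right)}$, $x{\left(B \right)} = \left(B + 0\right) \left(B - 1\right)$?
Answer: $\frac{289}{4} \approx 72.25$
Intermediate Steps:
$x{\left(B \right)} = B \left(-1 + B\right)$
$c{\left(C \right)} = 2$ ($c{\left(C \right)} = 2 \left(-1 + 2\right) = 2 \cdot 1 = 2$)
$q{\left(F,X \right)} = \frac{-9 + F}{3 + X}$
$\left(q{\left(-12,-1 \right)} + c{\left(20 \right)}\right)^{2} = \left(\frac{-9 - 12}{3 - 1} + 2\right)^{2} = \left(\frac{1}{2} \left(-21\right) + 2\right)^{2} = \left(- \frac{21}{2} + 2\right)^{2} = \left(- \frac{17}{2}\right)^{2} = \frac{289}{4}$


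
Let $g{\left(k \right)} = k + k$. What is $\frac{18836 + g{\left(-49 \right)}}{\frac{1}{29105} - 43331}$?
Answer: $- \frac{90894915}{210191459} \approx -0.43244$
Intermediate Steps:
$g{\left(k \right)} = 2 k$
$\frac{18836 + g{\left(-49 \right)}}{\frac{1}{29105} - 43331} = \frac{18836 + 2 \left(-49\right)}{\frac{1}{29105} - 43331} = \frac{18836 - 98}{\frac{1}{29105} - 43331} = \frac{18738}{- \frac{1261148754}{29105}} = 18738 \left(- \frac{29105}{1261148754}\right) = - \frac{90894915}{210191459}$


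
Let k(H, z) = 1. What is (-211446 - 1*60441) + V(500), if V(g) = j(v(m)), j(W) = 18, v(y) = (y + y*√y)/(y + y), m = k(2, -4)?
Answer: -271869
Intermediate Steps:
m = 1
v(y) = (y + y^(3/2))/(2*y) (v(y) = (y + y^(3/2))/((2*y)) = (y + y^(3/2))*(1/(2*y)) = (y + y^(3/2))/(2*y))
V(g) = 18
(-211446 - 1*60441) + V(500) = (-211446 - 1*60441) + 18 = (-211446 - 60441) + 18 = -271887 + 18 = -271869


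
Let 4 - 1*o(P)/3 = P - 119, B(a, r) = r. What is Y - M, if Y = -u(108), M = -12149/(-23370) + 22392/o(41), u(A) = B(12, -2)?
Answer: -2092649/23370 ≈ -89.544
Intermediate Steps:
u(A) = -2
o(P) = 369 - 3*P (o(P) = 12 - 3*(P - 119) = 12 - 3*(-119 + P) = 12 + (357 - 3*P) = 369 - 3*P)
M = 2139389/23370 (M = -12149/(-23370) + 22392/(369 - 3*41) = -12149*(-1/23370) + 22392/(369 - 123) = 12149/23370 + 22392/246 = 12149/23370 + 22392*(1/246) = 12149/23370 + 3732/41 = 2139389/23370 ≈ 91.544)
Y = 2 (Y = -1*(-2) = 2)
Y - M = 2 - 1*2139389/23370 = 2 - 2139389/23370 = -2092649/23370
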